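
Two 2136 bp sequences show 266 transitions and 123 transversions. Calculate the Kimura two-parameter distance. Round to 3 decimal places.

0.214

P = 266/2136 ≈ 0.124532 and Q = 123/2136 ≈ 0.057584.
Under the Kimura two-parameter model, d = −½ ln(1 − 2P − Q) − ¼ ln(1 − 2Q).
1 − 2P − Q = 0.693352, giving −½ ln(0.693352) = 0.183109.
1 − 2Q = 0.884832, giving −¼ ln(0.884832) = 0.030589.
d = 0.183109 + 0.030589 = 0.213698.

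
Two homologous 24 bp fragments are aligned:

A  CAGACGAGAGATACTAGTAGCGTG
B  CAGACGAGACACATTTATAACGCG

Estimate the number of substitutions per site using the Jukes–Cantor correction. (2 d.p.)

The sequences differ at 7 of 24 sites (10, 12, 14, 16, 17, 20, 23), so p = 7/24 ≈ 0.291667.
d = −(3/4) ln(1 − 4p/3) = −0.75 ln(1 − 0.388889) = −0.75 ln(0.611111)
  = −0.75 × (-0.492477) = 0.369358 substitutions/site.

0.37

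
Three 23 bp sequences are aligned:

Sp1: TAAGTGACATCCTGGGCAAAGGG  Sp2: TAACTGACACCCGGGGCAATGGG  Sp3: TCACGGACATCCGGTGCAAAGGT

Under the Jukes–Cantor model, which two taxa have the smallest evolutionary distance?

Sp1–Sp2: 4/23 differ, p = 0.174, d = 0.198.
Sp1–Sp3: 6/23 differ, p = 0.261, d = 0.321.
Sp2–Sp3: 6/23 differ, p = 0.261, d = 0.321.
The smallest distance is between Sp1 and Sp2.

Sp1 and Sp2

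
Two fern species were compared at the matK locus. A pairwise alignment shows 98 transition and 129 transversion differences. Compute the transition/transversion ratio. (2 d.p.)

R = 98/129 = 0.759689… ≈ 0.76 (to 2 d.p.).

0.76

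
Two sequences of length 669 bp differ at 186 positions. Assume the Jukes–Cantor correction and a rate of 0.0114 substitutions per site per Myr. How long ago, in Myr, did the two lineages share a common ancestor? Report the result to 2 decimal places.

p = 186/669 ≈ 0.278027.
d = −(3/4) ln(1 − 4p/3) = −0.75 ln(1 − 0.370703) = −0.75 ln(0.629297)
  = −0.75 × (-0.463152) = 0.347364 substitutions/site.
Under a molecular clock d = 2μt, so t = d/(2μ) = 0.347364 / (2 × 0.0114) = 15.24 Myr.

15.24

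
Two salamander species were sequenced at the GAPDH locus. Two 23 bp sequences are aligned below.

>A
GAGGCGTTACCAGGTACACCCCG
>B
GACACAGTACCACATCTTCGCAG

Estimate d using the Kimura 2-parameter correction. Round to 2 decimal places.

0.76

Of 23 sites, 4 differences are transitions and 7 are transversions, so P = 4/23 ≈ 0.173913 and Q = 7/23 ≈ 0.304348.
Under the Kimura two-parameter model, d = −½ ln(1 − 2P − Q) − ¼ ln(1 − 2Q).
1 − 2P − Q = 0.347826, giving −½ ln(0.347826) = 0.528026.
1 − 2Q = 0.391304, giving −¼ ln(0.391304) = 0.234568.
d = 0.528026 + 0.234568 = 0.762594.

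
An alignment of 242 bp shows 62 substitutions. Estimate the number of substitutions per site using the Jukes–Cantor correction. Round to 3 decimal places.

p = 62/242 ≈ 0.256198.
d = −(3/4) ln(1 − 4p/3) = −0.75 ln(1 − 0.341597) = −0.75 ln(0.658403)
  = −0.75 × (-0.417938) = 0.313454 substitutions/site.

0.313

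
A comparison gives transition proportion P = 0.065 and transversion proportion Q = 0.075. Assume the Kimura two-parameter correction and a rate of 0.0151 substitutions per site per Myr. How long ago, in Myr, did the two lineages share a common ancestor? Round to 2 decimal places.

5.14

Under the Kimura two-parameter model, d = −½ ln(1 − 2P − Q) − ¼ ln(1 − 2Q).
1 − 2P − Q = 0.795, giving −½ ln(0.795) = 0.114707.
1 − 2Q = 0.85, giving −¼ ln(0.85) = 0.040630.
d = 0.114707 + 0.040630 = 0.155337.
Under a molecular clock d = 2μt, so t = d/(2μ) = 0.155337 / (2 × 0.0151) = 5.14 Myr.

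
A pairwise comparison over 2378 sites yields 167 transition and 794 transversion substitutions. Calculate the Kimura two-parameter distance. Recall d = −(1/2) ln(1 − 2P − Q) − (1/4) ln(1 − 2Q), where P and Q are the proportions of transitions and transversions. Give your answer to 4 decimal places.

P = 167/2378 ≈ 0.070227 and Q = 794/2378 ≈ 0.333894.
Under the Kimura two-parameter model, d = −½ ln(1 − 2P − Q) − ¼ ln(1 − 2Q).
1 − 2P − Q = 0.525652, giving −½ ln(0.525652) = 0.321558.
1 − 2Q = 0.332212, giving −¼ ln(0.332212) = 0.275495.
d = 0.321558 + 0.275495 = 0.597053.

0.5971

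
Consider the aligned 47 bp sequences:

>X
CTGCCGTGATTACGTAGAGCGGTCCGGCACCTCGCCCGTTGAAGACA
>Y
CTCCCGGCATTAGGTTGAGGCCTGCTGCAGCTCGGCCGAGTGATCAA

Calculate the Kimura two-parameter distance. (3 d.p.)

Of 47 sites, 1 differences are transitions and 18 are transversions, so P = 1/47 ≈ 0.021277 and Q = 18/47 ≈ 0.382979.
Under the Kimura two-parameter model, d = −½ ln(1 − 2P − Q) − ¼ ln(1 − 2Q).
1 − 2P − Q = 0.574467, giving −½ ln(0.574467) = 0.277156.
1 − 2Q = 0.234042, giving −¼ ln(0.234042) = 0.363064.
d = 0.277156 + 0.363064 = 0.640220.

0.640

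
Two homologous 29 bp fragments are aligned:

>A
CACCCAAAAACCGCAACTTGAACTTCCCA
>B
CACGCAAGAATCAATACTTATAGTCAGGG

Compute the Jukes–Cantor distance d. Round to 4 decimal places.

The sequences differ at 14 of 29 sites, so p = 14/29 ≈ 0.482759.
d = −(3/4) ln(1 − 4p/3) = −0.75 ln(1 − 0.643679) = −0.75 ln(0.356321)
  = −0.75 × (-1.031923) = 0.773942 substitutions/site.

0.7739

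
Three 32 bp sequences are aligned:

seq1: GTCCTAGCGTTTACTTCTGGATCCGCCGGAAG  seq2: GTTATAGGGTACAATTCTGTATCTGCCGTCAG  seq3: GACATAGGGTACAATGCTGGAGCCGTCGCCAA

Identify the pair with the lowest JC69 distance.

seq2 and seq3

seq1–seq2: 10/32 differ, p = 0.313, d = 0.404.
seq1–seq3: 12/32 differ, p = 0.375, d = 0.520.
seq2–seq3: 9/32 differ, p = 0.281, d = 0.353.
The smallest distance is between seq2 and seq3.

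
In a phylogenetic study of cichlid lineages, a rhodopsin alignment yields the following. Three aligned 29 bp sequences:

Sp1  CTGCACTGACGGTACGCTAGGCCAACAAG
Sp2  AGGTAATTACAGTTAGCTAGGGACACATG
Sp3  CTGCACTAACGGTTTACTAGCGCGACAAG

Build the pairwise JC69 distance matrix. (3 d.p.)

d(Sp1,Sp2) = 0.602, d(Sp1,Sp3) = 0.291, d(Sp2,Sp3) = 0.602

Sp1–Sp2: 12/29 sites differ → p ≈ 0.413793, d = −0.75 ln(1 − 0.551724) = 0.601760 ≈ 0.602.
Sp1–Sp3: 7/29 sites differ → p ≈ 0.241379, d = −0.75 ln(1 − 0.321839) = 0.291278 ≈ 0.291.
Sp2–Sp3: 12/29 sites differ → p ≈ 0.413793, d = −0.75 ln(1 − 0.551724) = 0.601760 ≈ 0.602.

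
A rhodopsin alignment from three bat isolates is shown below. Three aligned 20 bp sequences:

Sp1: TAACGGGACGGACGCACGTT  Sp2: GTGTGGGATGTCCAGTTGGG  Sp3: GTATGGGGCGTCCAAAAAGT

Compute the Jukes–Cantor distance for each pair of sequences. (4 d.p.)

Sp1–Sp2: 13/20 sites differ → p = 0.65, d = −0.75 ln(1 − 0.866667) = 1.511179 ≈ 1.5112.
Sp1–Sp3: 11/20 sites differ → p = 0.55, d = −0.75 ln(1 − 0.733333) = 0.991316 ≈ 0.9913.
Sp2–Sp3: 8/20 sites differ → p = 0.4, d = −0.75 ln(1 − 0.533333) = 0.571605 ≈ 0.5716.

d(Sp1,Sp2) = 1.5112, d(Sp1,Sp3) = 0.9913, d(Sp2,Sp3) = 0.5716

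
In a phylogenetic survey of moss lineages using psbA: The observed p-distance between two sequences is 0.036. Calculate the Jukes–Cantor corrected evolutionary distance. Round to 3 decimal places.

0.037

d = −(3/4) ln(1 − 4p/3) = −0.75 ln(1 − 0.048) = −0.75 ln(0.952)
  = −0.75 × (-0.049190) = 0.036893 substitutions/site.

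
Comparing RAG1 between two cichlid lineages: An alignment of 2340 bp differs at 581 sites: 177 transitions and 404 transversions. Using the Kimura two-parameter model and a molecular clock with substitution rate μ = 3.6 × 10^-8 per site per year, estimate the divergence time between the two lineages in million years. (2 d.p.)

P = 177/2340 ≈ 0.075641 and Q = 404/2340 ≈ 0.17265.
Under the Kimura two-parameter model, d = −½ ln(1 − 2P − Q) − ¼ ln(1 − 2Q).
1 − 2P − Q = 0.676068, giving −½ ln(0.676068) = 0.195731.
1 − 2Q = 0.6547, giving −¼ ln(0.6547) = 0.105895.
d = 0.195731 + 0.105895 = 0.301626.
Under a molecular clock d = 2μt, so t = d/(2μ) = 0.301626 / (2 × 3.6 × 10^-8) = 4.19 million years.

4.19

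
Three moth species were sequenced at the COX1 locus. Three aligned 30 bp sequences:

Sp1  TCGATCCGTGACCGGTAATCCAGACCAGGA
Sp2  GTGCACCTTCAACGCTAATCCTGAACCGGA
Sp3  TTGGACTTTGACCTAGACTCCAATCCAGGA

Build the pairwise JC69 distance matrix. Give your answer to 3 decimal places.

d(Sp1,Sp2) = 0.503, d(Sp1,Sp3) = 0.503, d(Sp2,Sp3) = 0.730

Sp1–Sp2: 11/30 sites differ → p ≈ 0.366667, d = −0.75 ln(1 − 0.488889) = 0.503376 ≈ 0.503.
Sp1–Sp3: 11/30 sites differ → p ≈ 0.366667, d = −0.75 ln(1 − 0.488889) = 0.503376 ≈ 0.503.
Sp2–Sp3: 14/30 sites differ → p ≈ 0.466667, d = −0.75 ln(1 − 0.622223) = 0.730088 ≈ 0.730.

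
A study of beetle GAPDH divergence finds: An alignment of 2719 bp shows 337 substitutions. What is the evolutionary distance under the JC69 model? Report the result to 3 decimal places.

0.135

p = 337/2719 ≈ 0.123943.
d = −(3/4) ln(1 − 4p/3) = −0.75 ln(1 − 0.165257) = −0.75 ln(0.834743)
  = −0.75 × (-0.180631) = 0.135473 substitutions/site.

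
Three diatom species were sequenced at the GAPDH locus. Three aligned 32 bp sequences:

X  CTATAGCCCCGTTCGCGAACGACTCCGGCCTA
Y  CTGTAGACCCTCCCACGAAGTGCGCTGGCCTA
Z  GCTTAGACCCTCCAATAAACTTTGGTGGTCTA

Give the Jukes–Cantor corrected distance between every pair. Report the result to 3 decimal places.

d(X,Y) = 0.460, d(X,Z) = 1.040, d(Y,Z) = 0.460

X–Y: 11/32 sites differ → p = 0.34375, d = −0.75 ln(1 − 0.458333) = 0.459828 ≈ 0.460.
X–Z: 18/32 sites differ → p = 0.5625, d = −0.75 ln(1 − 0.75) = 1.039721 ≈ 1.040.
Y–Z: 11/32 sites differ → p = 0.34375, d = −0.75 ln(1 − 0.458333) = 0.459828 ≈ 0.460.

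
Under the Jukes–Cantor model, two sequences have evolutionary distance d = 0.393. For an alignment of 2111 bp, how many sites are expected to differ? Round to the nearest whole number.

646

Invert JC69: p = (3/4)(1 − e^(−4d/3)) = 0.75 × (1 − e^(-0.524)) = 0.75 × (1 − 0.592147) = 0.305890.
Expected differing sites = pL ≈ 0.305890 × 2111 = 645.73379 ≈ 646.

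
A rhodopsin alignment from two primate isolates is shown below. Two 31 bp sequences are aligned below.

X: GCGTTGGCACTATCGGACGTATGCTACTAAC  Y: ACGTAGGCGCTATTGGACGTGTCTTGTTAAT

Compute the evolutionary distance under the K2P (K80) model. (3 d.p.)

0.469

Of 31 sites, 8 differences are transitions and 2 are transversions, so P = 8/31 ≈ 0.258065 and Q = 2/31 ≈ 0.064516.
Under the Kimura two-parameter model, d = −½ ln(1 − 2P − Q) − ¼ ln(1 − 2Q).
1 − 2P − Q = 0.419354, giving −½ ln(0.419354) = 0.434520.
1 − 2Q = 0.870968, giving −¼ ln(0.870968) = 0.034538.
d = 0.434520 + 0.034538 = 0.469058.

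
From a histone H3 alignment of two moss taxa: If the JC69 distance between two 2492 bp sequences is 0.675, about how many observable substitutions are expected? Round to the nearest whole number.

1109

Invert JC69: p = (3/4)(1 − e^(−4d/3)) = 0.75 × (1 − e^(-0.9)) = 0.75 × (1 − 0.406570) = 0.445073.
Expected differing sites = pL ≈ 0.445073 × 2492 = 1109.121916 ≈ 1109.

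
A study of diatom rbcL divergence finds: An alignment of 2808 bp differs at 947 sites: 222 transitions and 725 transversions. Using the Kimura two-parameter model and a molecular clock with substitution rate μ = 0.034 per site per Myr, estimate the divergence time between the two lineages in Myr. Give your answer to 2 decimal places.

6.63

P = 222/2808 ≈ 0.07906 and Q = 725/2808 ≈ 0.258191.
Under the Kimura two-parameter model, d = −½ ln(1 − 2P − Q) − ¼ ln(1 − 2Q).
1 − 2P − Q = 0.583689, giving −½ ln(0.583689) = 0.269193.
1 − 2Q = 0.483618, giving −¼ ln(0.483618) = 0.181615.
d = 0.269193 + 0.181615 = 0.450808.
Under a molecular clock d = 2μt, so t = d/(2μ) = 0.450808 / (2 × 0.034) = 6.63 Myr.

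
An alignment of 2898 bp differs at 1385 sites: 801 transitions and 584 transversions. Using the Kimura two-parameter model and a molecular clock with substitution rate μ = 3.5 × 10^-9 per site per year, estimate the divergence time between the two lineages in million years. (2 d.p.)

P = 801/2898 ≈ 0.276398 and Q = 584/2898 ≈ 0.201518.
Under the Kimura two-parameter model, d = −½ ln(1 − 2P − Q) − ¼ ln(1 − 2Q).
1 − 2P − Q = 0.245686, giving −½ ln(0.245686) = 0.701850.
1 − 2Q = 0.596964, giving −¼ ln(0.596964) = 0.128975.
d = 0.701850 + 0.128975 = 0.830825.
Under a molecular clock d = 2μt, so t = d/(2μ) = 0.830825 / (2 × 3.5 × 10^-9) = 118.69 million years.

118.69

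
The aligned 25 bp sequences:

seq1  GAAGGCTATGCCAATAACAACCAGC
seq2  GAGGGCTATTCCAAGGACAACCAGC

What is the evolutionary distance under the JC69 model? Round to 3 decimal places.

0.180

The sequences differ at 4 of 25 sites (3, 10, 15, 16), so p = 4/25 = 0.16.
d = −(3/4) ln(1 − 4p/3) = −0.75 ln(1 − 0.213333) = −0.75 ln(0.786667)
  = −0.75 × (-0.239950) = 0.179963 substitutions/site.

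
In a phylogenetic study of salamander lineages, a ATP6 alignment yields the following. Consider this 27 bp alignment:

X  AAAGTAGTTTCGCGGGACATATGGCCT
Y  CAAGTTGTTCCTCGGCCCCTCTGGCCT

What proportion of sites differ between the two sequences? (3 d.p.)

The sequences differ at 8 of 27 positions (sites 1, 6, 10, 12, 16, 17, 19, 21).
p = 8/27 = 0.296296… ≈ 0.296 (to 3 d.p.).

0.296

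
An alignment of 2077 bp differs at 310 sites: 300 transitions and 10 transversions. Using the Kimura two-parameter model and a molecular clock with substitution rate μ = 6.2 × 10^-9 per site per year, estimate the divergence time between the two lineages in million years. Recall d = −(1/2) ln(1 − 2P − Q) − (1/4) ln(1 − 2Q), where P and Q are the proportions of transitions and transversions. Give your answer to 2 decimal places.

14.22

P = 300/2077 ≈ 0.144439 and Q = 10/2077 ≈ 0.004815.
Under the Kimura two-parameter model, d = −½ ln(1 − 2P − Q) − ¼ ln(1 − 2Q).
1 − 2P − Q = 0.706307, giving −½ ln(0.706307) = 0.173853.
1 − 2Q = 0.99037, giving −¼ ln(0.99037) = 0.002419.
d = 0.173853 + 0.002419 = 0.176272.
Under a molecular clock d = 2μt, so t = d/(2μ) = 0.176272 / (2 × 6.2 × 10^-9) = 14.22 million years.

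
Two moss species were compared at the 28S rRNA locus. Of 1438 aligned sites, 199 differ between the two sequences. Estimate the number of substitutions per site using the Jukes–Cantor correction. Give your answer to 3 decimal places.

p = 199/1438 ≈ 0.138387.
d = −(3/4) ln(1 − 4p/3) = −0.75 ln(1 − 0.184516) = −0.75 ln(0.815484)
  = −0.75 × (-0.203973) = 0.152980 substitutions/site.

0.153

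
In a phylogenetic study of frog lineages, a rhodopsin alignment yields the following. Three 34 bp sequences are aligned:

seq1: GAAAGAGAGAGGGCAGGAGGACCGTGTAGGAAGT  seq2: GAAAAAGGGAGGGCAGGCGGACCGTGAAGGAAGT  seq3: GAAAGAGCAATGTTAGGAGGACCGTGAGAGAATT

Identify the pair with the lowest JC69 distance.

seq1–seq2: 4/34 differ, p = 0.118, d = 0.128.
seq1–seq3: 9/34 differ, p = 0.265, d = 0.326.
seq2–seq3: 10/34 differ, p = 0.294, d = 0.373.
The smallest distance is between seq1 and seq2.

seq1 and seq2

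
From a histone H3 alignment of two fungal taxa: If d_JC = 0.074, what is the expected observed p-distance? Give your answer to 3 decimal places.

p = (3/4)(1 − e^(−4d/3)) = 0.75 × (1 − e^(-0.098667)) = 0.75 × (1 − 0.906044) = 0.070467.

0.070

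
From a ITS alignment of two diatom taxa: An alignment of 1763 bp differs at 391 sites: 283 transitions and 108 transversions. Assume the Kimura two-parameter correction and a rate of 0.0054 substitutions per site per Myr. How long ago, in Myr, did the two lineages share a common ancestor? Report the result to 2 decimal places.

P = 283/1763 ≈ 0.160522 and Q = 108/1763 ≈ 0.061259.
Under the Kimura two-parameter model, d = −½ ln(1 − 2P − Q) − ¼ ln(1 − 2Q).
1 − 2P − Q = 0.617697, giving −½ ln(0.617697) = 0.240879.
1 − 2Q = 0.877482, giving −¼ ln(0.877482) = 0.032675.
d = 0.240879 + 0.032675 = 0.273554.
Under a molecular clock d = 2μt, so t = d/(2μ) = 0.273554 / (2 × 0.0054) = 25.33 Myr.

25.33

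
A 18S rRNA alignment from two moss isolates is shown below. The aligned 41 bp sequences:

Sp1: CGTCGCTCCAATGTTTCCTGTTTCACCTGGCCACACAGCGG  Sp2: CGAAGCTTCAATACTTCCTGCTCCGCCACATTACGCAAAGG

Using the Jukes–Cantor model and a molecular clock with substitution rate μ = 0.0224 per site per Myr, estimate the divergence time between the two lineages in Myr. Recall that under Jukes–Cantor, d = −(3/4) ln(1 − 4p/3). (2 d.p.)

12.30

The sequences differ at 16 of 41 sites, so p = 16/41 ≈ 0.390244.
d = −(3/4) ln(1 − 4p/3) = −0.75 ln(1 − 0.520325) = −0.75 ln(0.479675)
  = −0.75 × (-0.734646) = 0.550985 substitutions/site.
Under a molecular clock d = 2μt, so t = d/(2μ) = 0.550985 / (2 × 0.0224) = 12.30 Myr.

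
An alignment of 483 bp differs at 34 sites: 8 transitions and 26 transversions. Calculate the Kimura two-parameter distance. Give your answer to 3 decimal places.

P = 8/483 ≈ 0.016563 and Q = 26/483 ≈ 0.05383.
Under the Kimura two-parameter model, d = −½ ln(1 − 2P − Q) − ¼ ln(1 − 2Q).
1 − 2P − Q = 0.913044, giving −½ ln(0.913044) = 0.045486.
1 − 2Q = 0.89234, giving −¼ ln(0.89234) = 0.028477.
d = 0.045486 + 0.028477 = 0.073963.

0.074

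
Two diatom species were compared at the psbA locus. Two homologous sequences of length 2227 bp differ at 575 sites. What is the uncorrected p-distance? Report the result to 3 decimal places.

p = 575/2227 = 0.258194… ≈ 0.258 (to 3 d.p.).

0.258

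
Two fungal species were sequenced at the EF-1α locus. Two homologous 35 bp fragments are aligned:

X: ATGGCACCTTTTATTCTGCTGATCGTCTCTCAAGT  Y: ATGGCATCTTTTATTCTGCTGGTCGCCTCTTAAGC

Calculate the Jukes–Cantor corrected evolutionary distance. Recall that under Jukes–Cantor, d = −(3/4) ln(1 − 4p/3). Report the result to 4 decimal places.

The sequences differ at 5 of 35 sites (7, 22, 26, 31, 35), so p = 5/35 ≈ 0.142857.
d = −(3/4) ln(1 − 4p/3) = −0.75 ln(1 − 0.190476) = −0.75 ln(0.809524)
  = −0.75 × (-0.211309) = 0.158482 substitutions/site.

0.1585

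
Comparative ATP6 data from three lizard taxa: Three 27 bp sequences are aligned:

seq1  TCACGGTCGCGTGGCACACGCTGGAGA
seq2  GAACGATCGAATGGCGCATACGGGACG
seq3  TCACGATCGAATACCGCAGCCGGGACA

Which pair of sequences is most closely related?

seq1–seq2: 11/27 differ, p = 0.407, d = 0.588.
seq1–seq3: 10/27 differ, p = 0.370, d = 0.511.
seq2–seq3: 7/27 differ, p = 0.259, d = 0.318.
The smallest distance is between seq2 and seq3.

seq2 and seq3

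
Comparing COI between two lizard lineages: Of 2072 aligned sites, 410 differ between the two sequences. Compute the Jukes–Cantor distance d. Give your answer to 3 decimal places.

0.230

p = 410/2072 ≈ 0.197876.
d = −(3/4) ln(1 − 4p/3) = −0.75 ln(1 − 0.263835) = −0.75 ln(0.736165)
  = −0.75 × (-0.306301) = 0.229726 substitutions/site.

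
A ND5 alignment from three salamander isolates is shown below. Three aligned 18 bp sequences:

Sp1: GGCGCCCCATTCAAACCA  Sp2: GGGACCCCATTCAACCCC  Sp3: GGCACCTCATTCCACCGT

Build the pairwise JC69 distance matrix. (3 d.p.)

d(Sp1,Sp2) = 0.264, d(Sp1,Sp3) = 0.441, d(Sp2,Sp3) = 0.347

Sp1–Sp2: 4/18 sites differ → p ≈ 0.222222, d = −0.75 ln(1 − 0.296296) = 0.263548 ≈ 0.264.
Sp1–Sp3: 6/18 sites differ → p ≈ 0.333333, d = −0.75 ln(1 − 0.444444) = 0.440839 ≈ 0.441.
Sp2–Sp3: 5/18 sites differ → p ≈ 0.277778, d = −0.75 ln(1 − 0.370371) = 0.346968 ≈ 0.347.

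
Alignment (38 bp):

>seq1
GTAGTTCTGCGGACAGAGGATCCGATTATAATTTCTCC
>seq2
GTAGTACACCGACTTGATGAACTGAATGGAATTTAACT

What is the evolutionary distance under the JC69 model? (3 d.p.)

0.618

The sequences differ at 16 of 38 sites, so p = 16/38 ≈ 0.421053.
d = −(3/4) ln(1 − 4p/3) = −0.75 ln(1 − 0.561404) = −0.75 ln(0.438596)
  = −0.75 × (-0.824177) = 0.618133 substitutions/site.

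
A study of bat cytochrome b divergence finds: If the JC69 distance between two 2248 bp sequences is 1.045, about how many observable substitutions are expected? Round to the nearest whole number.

Invert JC69: p = (3/4)(1 − e^(−4d/3)) = 0.75 × (1 − e^(-1.393333)) = 0.75 × (1 − 0.248247) = 0.563815.
Expected differing sites = pL ≈ 0.563815 × 2248 = 1267.45612 ≈ 1267.

1267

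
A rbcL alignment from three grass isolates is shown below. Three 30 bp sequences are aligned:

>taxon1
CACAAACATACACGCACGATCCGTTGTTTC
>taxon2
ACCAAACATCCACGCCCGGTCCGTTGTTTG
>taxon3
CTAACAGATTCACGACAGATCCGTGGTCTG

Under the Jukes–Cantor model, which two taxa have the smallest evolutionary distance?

taxon1 and taxon2

taxon1–taxon2: 6/30 differ, p = 0.200, d = 0.233.
taxon1–taxon3: 11/30 differ, p = 0.367, d = 0.503.
taxon2–taxon3: 11/30 differ, p = 0.367, d = 0.503.
The smallest distance is between taxon1 and taxon2.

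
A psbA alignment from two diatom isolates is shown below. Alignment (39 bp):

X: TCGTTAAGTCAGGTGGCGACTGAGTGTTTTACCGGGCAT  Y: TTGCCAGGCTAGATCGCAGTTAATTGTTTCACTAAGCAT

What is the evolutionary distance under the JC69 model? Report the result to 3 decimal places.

0.653

The sequences differ at 17 of 39 sites, so p = 17/39 ≈ 0.435897.
d = −(3/4) ln(1 − 4p/3) = −0.75 ln(1 − 0.581196) = −0.75 ln(0.418804)
  = −0.75 × (-0.870352) = 0.652764 substitutions/site.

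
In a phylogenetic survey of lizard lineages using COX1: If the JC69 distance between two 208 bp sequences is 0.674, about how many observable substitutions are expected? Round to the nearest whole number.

92

Invert JC69: p = (3/4)(1 − e^(−4d/3)) = 0.75 × (1 − e^(-0.898667)) = 0.75 × (1 − 0.407112) = 0.444666.
Expected differing sites = pL ≈ 0.444666 × 208 = 92.490528 ≈ 92.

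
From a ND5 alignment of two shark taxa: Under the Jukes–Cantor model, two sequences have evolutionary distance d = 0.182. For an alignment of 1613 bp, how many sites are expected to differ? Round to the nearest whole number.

Invert JC69: p = (3/4)(1 − e^(−4d/3)) = 0.75 × (1 − e^(-0.242667)) = 0.75 × (1 − 0.784533) = 0.161600.
Expected differing sites = pL ≈ 0.161600 × 1613 = 260.6608 ≈ 261.

261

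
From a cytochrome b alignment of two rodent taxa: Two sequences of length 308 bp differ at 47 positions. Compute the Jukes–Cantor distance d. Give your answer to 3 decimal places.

0.171

p = 47/308 ≈ 0.152597.
d = −(3/4) ln(1 − 4p/3) = −0.75 ln(1 − 0.203463) = −0.75 ln(0.796537)
  = −0.75 × (-0.227482) = 0.170612 substitutions/site.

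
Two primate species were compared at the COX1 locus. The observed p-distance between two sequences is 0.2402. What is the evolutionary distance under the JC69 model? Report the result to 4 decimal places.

d = −(3/4) ln(1 − 4p/3) = −0.75 ln(1 − 0.320267) = −0.75 ln(0.679733)
  = −0.75 × (-0.386055) = 0.289541 substitutions/site.

0.2895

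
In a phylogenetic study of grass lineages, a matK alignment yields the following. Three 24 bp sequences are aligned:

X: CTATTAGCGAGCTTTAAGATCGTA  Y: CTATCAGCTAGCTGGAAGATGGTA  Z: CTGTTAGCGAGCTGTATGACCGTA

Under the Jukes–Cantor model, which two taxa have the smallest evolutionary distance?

X and Z

X–Y: 5/24 differ, p = 0.208, d = 0.244.
X–Z: 4/24 differ, p = 0.167, d = 0.188.
Y–Z: 7/24 differ, p = 0.292, d = 0.369.
The smallest distance is between X and Z.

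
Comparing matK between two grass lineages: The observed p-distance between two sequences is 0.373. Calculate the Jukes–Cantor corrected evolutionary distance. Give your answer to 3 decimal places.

d = −(3/4) ln(1 − 4p/3) = −0.75 ln(1 − 0.497333) = −0.75 ln(0.502667)
  = −0.75 × (-0.687827) = 0.515870 substitutions/site.

0.516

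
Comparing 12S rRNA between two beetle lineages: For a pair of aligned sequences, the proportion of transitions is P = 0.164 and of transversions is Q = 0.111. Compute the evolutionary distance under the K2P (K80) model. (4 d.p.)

Under the Kimura two-parameter model, d = −½ ln(1 − 2P − Q) − ¼ ln(1 − 2Q).
1 − 2P − Q = 0.561, giving −½ ln(0.561) = 0.289017.
1 − 2Q = 0.778, giving −¼ ln(0.778) = 0.062757.
d = 0.289017 + 0.062757 = 0.351774.

0.3518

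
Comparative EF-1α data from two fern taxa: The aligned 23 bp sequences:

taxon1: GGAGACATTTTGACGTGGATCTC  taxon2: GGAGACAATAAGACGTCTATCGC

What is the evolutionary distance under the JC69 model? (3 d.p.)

0.321

The sequences differ at 6 of 23 sites (8, 10, 11, 17, 18, 22), so p = 6/23 ≈ 0.26087.
d = −(3/4) ln(1 − 4p/3) = −0.75 ln(1 − 0.347827) = −0.75 ln(0.652173)
  = −0.75 × (-0.427445) = 0.320584 substitutions/site.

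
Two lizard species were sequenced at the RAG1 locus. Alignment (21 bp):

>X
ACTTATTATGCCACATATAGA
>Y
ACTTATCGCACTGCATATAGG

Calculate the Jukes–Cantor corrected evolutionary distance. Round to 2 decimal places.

The sequences differ at 7 of 21 sites (7, 8, 9, 10, 12, 13, 21), so p = 7/21 ≈ 0.333333.
d = −(3/4) ln(1 − 4p/3) = −0.75 ln(1 − 0.444444) = −0.75 ln(0.555556)
  = −0.75 × (-0.587786) = 0.440840 substitutions/site.

0.44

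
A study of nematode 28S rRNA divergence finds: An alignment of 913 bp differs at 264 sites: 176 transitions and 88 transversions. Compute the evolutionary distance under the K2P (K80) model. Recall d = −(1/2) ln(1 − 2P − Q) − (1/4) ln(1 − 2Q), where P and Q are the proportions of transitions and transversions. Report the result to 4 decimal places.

0.3824

P = 176/913 ≈ 0.192771 and Q = 88/913 ≈ 0.096386.
Under the Kimura two-parameter model, d = −½ ln(1 − 2P − Q) − ¼ ln(1 − 2Q).
1 − 2P − Q = 0.518072, giving −½ ln(0.518072) = 0.328821.
1 − 2Q = 0.807228, giving −¼ ln(0.807228) = 0.053537.
d = 0.328821 + 0.053537 = 0.382358.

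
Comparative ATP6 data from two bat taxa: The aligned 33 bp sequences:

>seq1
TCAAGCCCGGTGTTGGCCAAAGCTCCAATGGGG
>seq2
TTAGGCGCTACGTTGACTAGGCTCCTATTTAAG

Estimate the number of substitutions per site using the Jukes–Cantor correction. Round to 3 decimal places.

0.974

The sequences differ at 18 of 33 sites, so p = 18/33 ≈ 0.545455.
d = −(3/4) ln(1 − 4p/3) = −0.75 ln(1 − 0.727273) = −0.75 ln(0.272727)
  = −0.75 × (-1.299284) = 0.974463 substitutions/site.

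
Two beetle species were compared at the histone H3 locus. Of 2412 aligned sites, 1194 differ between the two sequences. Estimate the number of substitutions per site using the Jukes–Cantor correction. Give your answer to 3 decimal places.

p = 1194/2412 ≈ 0.495025.
d = −(3/4) ln(1 − 4p/3) = −0.75 ln(1 − 0.660033) = −0.75 ln(0.339967)
  = −0.75 × (-1.078907) = 0.809180 substitutions/site.

0.809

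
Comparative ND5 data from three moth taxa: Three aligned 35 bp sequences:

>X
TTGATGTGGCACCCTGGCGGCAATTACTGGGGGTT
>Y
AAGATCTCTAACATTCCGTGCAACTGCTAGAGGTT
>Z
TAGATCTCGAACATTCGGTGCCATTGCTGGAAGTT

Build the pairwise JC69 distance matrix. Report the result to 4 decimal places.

d(X,Y) = 0.7053, d(X,Z) = 0.5128, d(Y,Z) = 0.2326

X–Y: 16/35 sites differ → p ≈ 0.457143, d = −0.75 ln(1 − 0.609524) = 0.705292 ≈ 0.7053.
X–Z: 13/35 sites differ → p ≈ 0.371429, d = −0.75 ln(1 − 0.495239) = 0.512753 ≈ 0.5128.
Y–Z: 7/35 sites differ → p = 0.2, d = −0.75 ln(1 − 0.266667) = 0.232617 ≈ 0.2326.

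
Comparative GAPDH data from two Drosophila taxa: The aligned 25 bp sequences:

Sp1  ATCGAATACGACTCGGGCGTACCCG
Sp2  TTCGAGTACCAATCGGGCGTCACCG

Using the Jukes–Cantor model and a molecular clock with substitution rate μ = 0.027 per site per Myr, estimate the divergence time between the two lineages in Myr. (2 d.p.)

The sequences differ at 6 of 25 sites (1, 6, 10, 12, 21, 22), so p = 6/25 = 0.24.
d = −(3/4) ln(1 − 4p/3) = −0.75 ln(1 − 0.32) = −0.75 ln(0.68)
  = −0.75 × (-0.385662) = 0.289247 substitutions/site.
Under a molecular clock d = 2μt, so t = d/(2μ) = 0.289247 / (2 × 0.027) = 5.36 Myr.

5.36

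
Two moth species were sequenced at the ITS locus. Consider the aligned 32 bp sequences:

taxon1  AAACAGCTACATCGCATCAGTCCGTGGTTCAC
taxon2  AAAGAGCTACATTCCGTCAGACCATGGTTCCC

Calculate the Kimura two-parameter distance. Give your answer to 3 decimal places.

Of 32 sites, 3 differences are transitions and 4 are transversions, so P = 3/32 = 0.09375 and Q = 4/32 = 0.125.
Under the Kimura two-parameter model, d = −½ ln(1 − 2P − Q) − ¼ ln(1 − 2Q).
1 − 2P − Q = 0.6875, giving −½ ln(0.6875) = 0.187347.
1 − 2Q = 0.75, giving −¼ ln(0.75) = 0.071921.
d = 0.187347 + 0.071921 = 0.259268.

0.259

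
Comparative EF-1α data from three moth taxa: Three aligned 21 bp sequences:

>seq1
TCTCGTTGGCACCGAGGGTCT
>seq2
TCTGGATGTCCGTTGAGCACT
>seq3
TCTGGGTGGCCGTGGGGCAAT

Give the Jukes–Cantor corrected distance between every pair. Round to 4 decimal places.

seq1–seq2: 11/21 sites differ → p ≈ 0.52381, d = −0.75 ln(1 − 0.698413) = 0.899023 ≈ 0.8990.
seq1–seq3: 9/21 sites differ → p ≈ 0.428571, d = −0.75 ln(1 − 0.571428) = 0.635472 ≈ 0.6355.
seq2–seq3: 5/21 sites differ → p ≈ 0.238095, d = −0.75 ln(1 − 0.31746) = 0.286451 ≈ 0.2865.

d(seq1,seq2) = 0.8990, d(seq1,seq3) = 0.6355, d(seq2,seq3) = 0.2865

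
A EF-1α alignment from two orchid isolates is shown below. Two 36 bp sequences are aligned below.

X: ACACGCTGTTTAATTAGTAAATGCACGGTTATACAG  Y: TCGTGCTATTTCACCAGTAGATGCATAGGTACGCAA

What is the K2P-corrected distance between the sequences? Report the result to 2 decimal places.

Of 36 sites, 11 differences are transitions and 3 are transversions, so P = 11/36 ≈ 0.305556 and Q = 3/36 ≈ 0.083333.
Under the Kimura two-parameter model, d = −½ ln(1 − 2P − Q) − ¼ ln(1 − 2Q).
1 − 2P − Q = 0.305555, giving −½ ln(0.305555) = 0.592813.
1 − 2Q = 0.833334, giving −¼ ln(0.833334) = 0.045580.
d = 0.592813 + 0.045580 = 0.638393.

0.64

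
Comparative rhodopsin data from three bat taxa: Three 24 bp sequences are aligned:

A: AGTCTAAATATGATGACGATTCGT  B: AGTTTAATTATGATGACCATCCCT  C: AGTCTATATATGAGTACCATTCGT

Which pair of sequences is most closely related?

A–B: 5/24 differ, p = 0.208, d = 0.244.
A–C: 4/24 differ, p = 0.167, d = 0.188.
B–C: 7/24 differ, p = 0.292, d = 0.369.
The smallest distance is between A and C.

A and C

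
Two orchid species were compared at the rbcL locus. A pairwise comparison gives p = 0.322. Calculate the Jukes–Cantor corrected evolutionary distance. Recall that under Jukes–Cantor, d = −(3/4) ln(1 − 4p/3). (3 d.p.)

0.421

d = −(3/4) ln(1 − 4p/3) = −0.75 ln(1 − 0.429333) = −0.75 ln(0.570667)
  = −0.75 × (-0.560949) = 0.420712 substitutions/site.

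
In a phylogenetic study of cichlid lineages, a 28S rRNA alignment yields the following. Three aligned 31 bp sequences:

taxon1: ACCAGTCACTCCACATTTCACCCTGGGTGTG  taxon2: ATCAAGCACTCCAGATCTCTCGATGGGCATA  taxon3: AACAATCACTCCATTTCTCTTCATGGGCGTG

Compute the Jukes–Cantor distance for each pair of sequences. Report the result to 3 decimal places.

d(taxon1,taxon2) = 0.481, d(taxon1,taxon3) = 0.367, d(taxon2,taxon3) = 0.316

taxon1–taxon2: 11/31 sites differ → p ≈ 0.354839, d = −0.75 ln(1 − 0.473119) = 0.480585 ≈ 0.481.
taxon1–taxon3: 9/31 sites differ → p ≈ 0.290323, d = −0.75 ln(1 − 0.387097) = 0.367161 ≈ 0.367.
taxon2–taxon3: 8/31 sites differ → p ≈ 0.258065, d = −0.75 ln(1 − 0.344087) = 0.316295 ≈ 0.316.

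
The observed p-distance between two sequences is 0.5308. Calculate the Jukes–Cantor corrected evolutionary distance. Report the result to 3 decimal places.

d = −(3/4) ln(1 − 4p/3) = −0.75 ln(1 − 0.707733) = −0.75 ln(0.292267)
  = −0.75 × (-1.230088) = 0.922566 substitutions/site.

0.923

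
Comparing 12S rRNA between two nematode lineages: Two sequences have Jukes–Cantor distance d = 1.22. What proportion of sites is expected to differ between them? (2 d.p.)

0.60

p = (3/4)(1 − e^(−4d/3)) = 0.75 × (1 − e^(-1.626667)) = 0.75 × (1 − 0.196584) = 0.602562.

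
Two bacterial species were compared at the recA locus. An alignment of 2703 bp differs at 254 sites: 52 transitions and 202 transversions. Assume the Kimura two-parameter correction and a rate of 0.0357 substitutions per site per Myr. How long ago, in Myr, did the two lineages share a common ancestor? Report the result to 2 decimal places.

P = 52/2703 ≈ 0.019238 and Q = 202/2703 ≈ 0.074732.
Under the Kimura two-parameter model, d = −½ ln(1 − 2P − Q) − ¼ ln(1 − 2Q).
1 − 2P − Q = 0.886792, giving −½ ln(0.886792) = 0.060072.
1 − 2Q = 0.850536, giving −¼ ln(0.850536) = 0.040472.
d = 0.060072 + 0.040472 = 0.100544.
Under a molecular clock d = 2μt, so t = d/(2μ) = 0.100544 / (2 × 0.0357) = 1.41 Myr.

1.41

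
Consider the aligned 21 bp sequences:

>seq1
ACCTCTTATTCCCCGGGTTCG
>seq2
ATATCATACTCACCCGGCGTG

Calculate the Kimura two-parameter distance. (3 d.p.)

Of 21 sites, 4 differences are transitions and 5 are transversions, so P = 4/21 ≈ 0.190476 and Q = 5/21 ≈ 0.238095.
Under the Kimura two-parameter model, d = −½ ln(1 − 2P − Q) − ¼ ln(1 − 2Q).
1 − 2P − Q = 0.380953, giving −½ ln(0.380953) = 0.482540.
1 − 2Q = 0.52381, giving −¼ ln(0.52381) = 0.161657.
d = 0.482540 + 0.161657 = 0.644197.

0.644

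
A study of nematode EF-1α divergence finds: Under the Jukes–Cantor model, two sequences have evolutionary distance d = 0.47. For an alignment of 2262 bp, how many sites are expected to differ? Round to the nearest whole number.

790

Invert JC69: p = (3/4)(1 − e^(−4d/3)) = 0.75 × (1 − e^(-0.626667)) = 0.75 × (1 − 0.534370) = 0.349223.
Expected differing sites = pL ≈ 0.349223 × 2262 = 789.942426 ≈ 790.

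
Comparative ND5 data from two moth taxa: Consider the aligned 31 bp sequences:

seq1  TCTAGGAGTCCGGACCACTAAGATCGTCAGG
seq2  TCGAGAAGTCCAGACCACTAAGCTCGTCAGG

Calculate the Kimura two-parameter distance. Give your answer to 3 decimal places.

0.142

Of 31 sites, 2 differences are transitions and 2 are transversions, so P = 2/31 ≈ 0.064516 and Q = 2/31 ≈ 0.064516.
Under the Kimura two-parameter model, d = −½ ln(1 − 2P − Q) − ¼ ln(1 − 2Q).
1 − 2P − Q = 0.806452, giving −½ ln(0.806452) = 0.107555.
1 − 2Q = 0.870968, giving −¼ ln(0.870968) = 0.034538.
d = 0.107555 + 0.034538 = 0.142093.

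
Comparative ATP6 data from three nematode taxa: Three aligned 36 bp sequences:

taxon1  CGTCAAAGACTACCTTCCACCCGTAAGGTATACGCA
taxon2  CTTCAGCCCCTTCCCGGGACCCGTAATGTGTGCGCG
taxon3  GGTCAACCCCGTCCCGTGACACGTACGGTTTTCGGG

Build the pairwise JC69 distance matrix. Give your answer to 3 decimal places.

d(taxon1,taxon2) = 0.548, d(taxon1,taxon3) = 0.673, d(taxon2,taxon3) = 0.392

taxon1–taxon2: 14/36 sites differ → p ≈ 0.388889, d = −0.75 ln(1 − 0.518519) = 0.548166 ≈ 0.548.
taxon1–taxon3: 16/36 sites differ → p ≈ 0.444444, d = −0.75 ln(1 − 0.592592) = 0.673455 ≈ 0.673.
taxon2–taxon3: 11/36 sites differ → p ≈ 0.305556, d = −0.75 ln(1 − 0.407408) = 0.392437 ≈ 0.392.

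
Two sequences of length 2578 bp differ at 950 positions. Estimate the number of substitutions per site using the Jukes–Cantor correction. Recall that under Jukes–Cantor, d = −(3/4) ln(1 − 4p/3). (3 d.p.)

p = 950/2578 ≈ 0.368503.
d = −(3/4) ln(1 − 4p/3) = −0.75 ln(1 − 0.491337) = −0.75 ln(0.508663)
  = −0.75 × (-0.675970) = 0.506978 substitutions/site.

0.507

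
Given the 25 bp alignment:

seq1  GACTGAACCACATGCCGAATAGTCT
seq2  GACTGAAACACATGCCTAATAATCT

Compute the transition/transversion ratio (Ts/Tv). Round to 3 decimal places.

0.500

Transitions are A↔G and C↔T; transversions are all other mismatches.
Transitions: 1. Transversions: 2.
R = 1/2 = 0.500.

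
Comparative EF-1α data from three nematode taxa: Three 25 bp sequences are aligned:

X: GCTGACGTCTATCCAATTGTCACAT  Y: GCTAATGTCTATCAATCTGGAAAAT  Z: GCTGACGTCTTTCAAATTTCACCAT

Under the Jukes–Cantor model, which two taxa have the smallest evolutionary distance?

X–Y: 8/25 differ, p = 0.320, d = 0.417.
X–Z: 6/25 differ, p = 0.240, d = 0.289.
Y–Z: 9/25 differ, p = 0.360, d = 0.490.
The smallest distance is between X and Z.

X and Z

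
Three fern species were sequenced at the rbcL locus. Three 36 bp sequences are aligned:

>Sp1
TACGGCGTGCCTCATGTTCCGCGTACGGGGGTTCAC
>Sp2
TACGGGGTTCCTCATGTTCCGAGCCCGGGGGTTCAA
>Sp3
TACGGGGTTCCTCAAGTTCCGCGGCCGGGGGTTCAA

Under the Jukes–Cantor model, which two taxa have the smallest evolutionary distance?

Sp1–Sp2: 6/36 differ, p = 0.167, d = 0.188.
Sp1–Sp3: 6/36 differ, p = 0.167, d = 0.188.
Sp2–Sp3: 3/36 differ, p = 0.083, d = 0.088.
The smallest distance is between Sp2 and Sp3.

Sp2 and Sp3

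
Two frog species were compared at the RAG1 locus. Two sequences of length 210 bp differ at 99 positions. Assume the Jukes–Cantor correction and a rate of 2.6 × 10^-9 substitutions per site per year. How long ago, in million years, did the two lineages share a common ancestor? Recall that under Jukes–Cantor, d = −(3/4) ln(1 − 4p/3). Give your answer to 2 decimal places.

p = 99/210 ≈ 0.471429.
d = −(3/4) ln(1 − 4p/3) = −0.75 ln(1 − 0.628572) = −0.75 ln(0.371428)
  = −0.75 × (-0.990400) = 0.742800 substitutions/site.
Under a molecular clock d = 2μt, so t = d/(2μ) = 0.742800 / (2 × 2.6 × 10^-9) = 142.85 million years.

142.85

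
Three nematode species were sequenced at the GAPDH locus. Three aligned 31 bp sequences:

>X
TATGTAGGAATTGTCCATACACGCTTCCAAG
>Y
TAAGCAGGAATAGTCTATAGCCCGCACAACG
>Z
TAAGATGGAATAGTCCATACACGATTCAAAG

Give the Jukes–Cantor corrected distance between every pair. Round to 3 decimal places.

d(X,Y) = 0.544, d(X,Z) = 0.224, d(Y,Z) = 0.422

X–Y: 12/31 sites differ → p ≈ 0.387097, d = −0.75 ln(1 − 0.516129) = 0.544453 ≈ 0.544.
X–Z: 6/31 sites differ → p ≈ 0.193548, d = −0.75 ln(1 − 0.258064) = 0.223869 ≈ 0.224.
Y–Z: 10/31 sites differ → p ≈ 0.322581, d = −0.75 ln(1 − 0.430108) = 0.421731 ≈ 0.422.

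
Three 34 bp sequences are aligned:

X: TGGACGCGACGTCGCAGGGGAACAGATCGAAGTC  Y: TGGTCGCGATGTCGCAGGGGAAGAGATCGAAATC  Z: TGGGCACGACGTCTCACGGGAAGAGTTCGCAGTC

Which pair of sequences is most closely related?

X and Y

X–Y: 4/34 differ, p = 0.118, d = 0.128.
X–Z: 7/34 differ, p = 0.206, d = 0.241.
Y–Z: 8/34 differ, p = 0.235, d = 0.282.
The smallest distance is between X and Y.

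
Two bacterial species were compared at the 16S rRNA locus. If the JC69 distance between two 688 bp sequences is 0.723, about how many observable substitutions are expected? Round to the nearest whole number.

319

Invert JC69: p = (3/4)(1 − e^(−4d/3)) = 0.75 × (1 − e^(-0.964)) = 0.75 × (1 − 0.381364) = 0.463977.
Expected differing sites = pL ≈ 0.463977 × 688 = 319.216176 ≈ 319.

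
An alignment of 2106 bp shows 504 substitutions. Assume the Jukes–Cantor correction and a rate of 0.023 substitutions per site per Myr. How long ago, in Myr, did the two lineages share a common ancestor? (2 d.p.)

6.27

p = 504/2106 ≈ 0.239316.
d = −(3/4) ln(1 − 4p/3) = −0.75 ln(1 − 0.319088) = −0.75 ln(0.680912)
  = −0.75 × (-0.384322) = 0.288242 substitutions/site.
Under a molecular clock d = 2μt, so t = d/(2μ) = 0.288242 / (2 × 0.023) = 6.27 Myr.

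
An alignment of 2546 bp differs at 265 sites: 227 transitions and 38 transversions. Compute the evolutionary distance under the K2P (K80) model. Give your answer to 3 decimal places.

0.115

P = 227/2546 ≈ 0.089159 and Q = 38/2546 ≈ 0.014925.
Under the Kimura two-parameter model, d = −½ ln(1 − 2P − Q) − ¼ ln(1 − 2Q).
1 − 2P − Q = 0.806757, giving −½ ln(0.806757) = 0.107366.
1 − 2Q = 0.97015, giving −¼ ln(0.97015) = 0.007576.
d = 0.107366 + 0.007576 = 0.114942.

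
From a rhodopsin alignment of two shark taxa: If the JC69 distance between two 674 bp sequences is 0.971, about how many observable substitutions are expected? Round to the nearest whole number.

Invert JC69: p = (3/4)(1 − e^(−4d/3)) = 0.75 × (1 − e^(-1.294667)) = 0.75 × (1 − 0.273989) = 0.544508.
Expected differing sites = pL ≈ 0.544508 × 674 = 366.998392 ≈ 367.

367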